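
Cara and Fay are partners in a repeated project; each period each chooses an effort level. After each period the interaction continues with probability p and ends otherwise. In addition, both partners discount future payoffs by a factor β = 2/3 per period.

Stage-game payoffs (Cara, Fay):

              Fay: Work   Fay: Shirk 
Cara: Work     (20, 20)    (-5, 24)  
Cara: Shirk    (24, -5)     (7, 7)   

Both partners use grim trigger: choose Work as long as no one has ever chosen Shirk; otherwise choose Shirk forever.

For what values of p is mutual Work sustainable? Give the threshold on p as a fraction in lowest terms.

6/17

With continuation probability p and discount β, the effective per-period discount factor is βp.
Grim-trigger IC: βp ≥ (24−20)/(24−7) = 4/17.
So p ≥ (4/17)/(2/3) = 6/17.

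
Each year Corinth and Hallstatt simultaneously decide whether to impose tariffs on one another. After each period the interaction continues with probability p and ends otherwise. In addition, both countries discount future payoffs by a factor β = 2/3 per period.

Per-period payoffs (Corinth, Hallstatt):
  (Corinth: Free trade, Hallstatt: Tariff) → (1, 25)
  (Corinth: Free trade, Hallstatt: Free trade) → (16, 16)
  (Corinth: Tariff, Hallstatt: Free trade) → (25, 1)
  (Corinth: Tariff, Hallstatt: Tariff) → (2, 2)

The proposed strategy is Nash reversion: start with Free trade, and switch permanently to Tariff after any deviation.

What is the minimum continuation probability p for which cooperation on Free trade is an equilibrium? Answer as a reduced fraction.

With continuation probability p and discount β, the effective per-period discount factor is βp.
Grim-trigger IC: βp ≥ (25−16)/(25−2) = 9/23.
So p ≥ (9/23)/(2/3) = 27/46.

27/46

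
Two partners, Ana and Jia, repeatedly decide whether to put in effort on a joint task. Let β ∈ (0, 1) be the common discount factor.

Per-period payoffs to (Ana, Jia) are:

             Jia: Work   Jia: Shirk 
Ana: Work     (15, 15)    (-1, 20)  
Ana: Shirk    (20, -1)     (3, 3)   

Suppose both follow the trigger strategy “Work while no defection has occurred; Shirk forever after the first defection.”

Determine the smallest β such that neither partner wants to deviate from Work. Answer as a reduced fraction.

Under grim trigger the critical discount factor is (T−C)/(T−P) with T = 20, C = 15, P = 3.
β* = (20−15)/(20−3) = 5/17.

5/17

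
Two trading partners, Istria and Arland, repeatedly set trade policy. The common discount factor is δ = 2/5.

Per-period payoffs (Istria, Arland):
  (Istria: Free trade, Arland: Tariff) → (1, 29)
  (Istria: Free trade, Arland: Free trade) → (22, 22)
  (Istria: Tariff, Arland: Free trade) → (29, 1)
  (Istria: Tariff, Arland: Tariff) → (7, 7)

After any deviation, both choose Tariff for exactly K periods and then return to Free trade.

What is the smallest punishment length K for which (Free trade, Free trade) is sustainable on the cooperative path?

2

Need Σ_{k=1}^{K} δ^k ≥ (29−22)/(22−7) = 0.4667 at δ = 2/5.
At K = 1 the sum is 0.4000 < 0.4667; at K = 2 it is 0.5600 ≥ 0.4667.
So the minimum punishment length is K = 2.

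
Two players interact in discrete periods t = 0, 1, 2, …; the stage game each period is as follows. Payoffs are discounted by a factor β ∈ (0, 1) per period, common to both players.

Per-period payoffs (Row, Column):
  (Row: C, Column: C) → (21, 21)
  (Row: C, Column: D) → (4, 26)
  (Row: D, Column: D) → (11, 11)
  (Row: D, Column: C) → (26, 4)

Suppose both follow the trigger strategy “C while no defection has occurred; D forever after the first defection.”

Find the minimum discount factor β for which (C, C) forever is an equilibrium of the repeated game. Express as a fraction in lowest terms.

1/3

One-period gain from deviating is 26 − 21 = 5. The loss is 21 − 11 = 10 in every subsequent period, with present value 10·β/(1−β).
Deviation is unprofitable when 10·β/(1−β) ≥ 5, i.e. β/(1−β) ≥ 1/2.
Equivalently β ≥ 5/(5+10) = 1/3.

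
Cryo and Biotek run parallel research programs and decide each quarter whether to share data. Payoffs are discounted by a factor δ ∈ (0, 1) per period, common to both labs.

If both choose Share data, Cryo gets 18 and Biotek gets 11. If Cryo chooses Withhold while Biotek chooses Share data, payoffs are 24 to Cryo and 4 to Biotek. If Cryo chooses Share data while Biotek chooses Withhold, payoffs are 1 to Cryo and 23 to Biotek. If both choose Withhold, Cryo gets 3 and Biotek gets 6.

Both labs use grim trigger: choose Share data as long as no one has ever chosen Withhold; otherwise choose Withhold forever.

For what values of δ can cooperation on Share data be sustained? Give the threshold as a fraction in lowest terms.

For Cryo: deviation gain 24−18 = 6, per-period punishment loss 18−3 = 15. IC gives δ ≥ 6/21 = 2/7.
For Biotek: gain 12, loss 5 per period, so δ ≥ 12/17.
The tighter constraint is Biotek's, so cooperation needs δ ≥ 12/17.

12/17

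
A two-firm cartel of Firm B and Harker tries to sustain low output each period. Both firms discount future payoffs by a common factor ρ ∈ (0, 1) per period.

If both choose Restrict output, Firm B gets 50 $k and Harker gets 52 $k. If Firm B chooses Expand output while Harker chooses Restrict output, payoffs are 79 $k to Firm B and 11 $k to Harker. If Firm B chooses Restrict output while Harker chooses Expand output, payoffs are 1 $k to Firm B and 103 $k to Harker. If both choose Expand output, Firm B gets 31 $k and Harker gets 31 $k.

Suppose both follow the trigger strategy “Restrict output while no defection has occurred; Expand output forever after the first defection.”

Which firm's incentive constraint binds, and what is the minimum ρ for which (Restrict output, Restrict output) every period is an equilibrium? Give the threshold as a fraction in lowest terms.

For Firm B: deviation gain 79−50 = 29, per-period punishment loss 50−31 = 19. IC gives ρ ≥ 29/48.
For Harker: gain 51, loss 21 per period, so ρ ≥ 51/72 = 17/24.
The tighter constraint is Harker's, so cooperation needs ρ ≥ 17/24.

Harker; ρ ≥ 17/24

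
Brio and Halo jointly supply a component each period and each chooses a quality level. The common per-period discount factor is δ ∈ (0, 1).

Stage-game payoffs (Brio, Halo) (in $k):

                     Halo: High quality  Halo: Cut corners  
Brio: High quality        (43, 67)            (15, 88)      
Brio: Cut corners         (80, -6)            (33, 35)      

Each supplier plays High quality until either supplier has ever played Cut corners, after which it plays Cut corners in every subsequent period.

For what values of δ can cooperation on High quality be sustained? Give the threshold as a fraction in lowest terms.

37/47

For Brio: deviation gain 80−43 = 37, per-period punishment loss 43−33 = 10. IC gives δ ≥ 37/47.
For Halo: gain 21, loss 32 per period, so δ ≥ 21/53.
The tighter constraint is Brio's, so cooperation needs δ ≥ 37/47.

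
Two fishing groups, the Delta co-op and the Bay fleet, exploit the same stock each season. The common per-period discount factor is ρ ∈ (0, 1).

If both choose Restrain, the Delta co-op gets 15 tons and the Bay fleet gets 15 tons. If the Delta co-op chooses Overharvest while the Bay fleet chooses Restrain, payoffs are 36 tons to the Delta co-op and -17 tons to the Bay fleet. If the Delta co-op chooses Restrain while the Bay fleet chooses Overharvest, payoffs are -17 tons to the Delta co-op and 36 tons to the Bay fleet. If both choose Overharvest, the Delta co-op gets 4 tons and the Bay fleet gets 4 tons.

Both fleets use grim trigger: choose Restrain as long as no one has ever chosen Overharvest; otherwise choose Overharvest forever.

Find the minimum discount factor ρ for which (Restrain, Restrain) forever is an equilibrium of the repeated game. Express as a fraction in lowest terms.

Under grim trigger the critical discount factor is (T−C)/(T−P) with T = 36, C = 15, P = 4.
ρ* = (36−15)/(36−4) = 21/32.

21/32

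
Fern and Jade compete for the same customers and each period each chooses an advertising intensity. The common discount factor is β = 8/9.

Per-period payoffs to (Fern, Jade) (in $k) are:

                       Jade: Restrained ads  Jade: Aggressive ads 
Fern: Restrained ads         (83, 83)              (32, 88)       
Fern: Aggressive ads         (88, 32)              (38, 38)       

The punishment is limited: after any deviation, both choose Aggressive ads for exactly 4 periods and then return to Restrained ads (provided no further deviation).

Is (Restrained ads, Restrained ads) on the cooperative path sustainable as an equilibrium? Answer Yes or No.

IC: β+…+β^4 ≥ (88−83)/(83−38) = 1/9.
At β = 8/9: partial sum = 3.0056 ≥ 0.1111. Cooperation sustainable.

Yes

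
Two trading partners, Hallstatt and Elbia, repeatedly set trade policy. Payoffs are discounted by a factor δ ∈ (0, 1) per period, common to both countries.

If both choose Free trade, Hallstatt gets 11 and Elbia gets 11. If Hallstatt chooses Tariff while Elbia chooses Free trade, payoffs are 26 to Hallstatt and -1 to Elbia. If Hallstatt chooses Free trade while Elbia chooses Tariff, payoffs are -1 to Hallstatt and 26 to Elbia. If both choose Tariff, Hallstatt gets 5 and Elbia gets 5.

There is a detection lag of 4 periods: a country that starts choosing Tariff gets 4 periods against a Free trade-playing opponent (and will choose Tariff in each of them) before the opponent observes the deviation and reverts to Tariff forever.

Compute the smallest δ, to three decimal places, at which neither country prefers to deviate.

0.919

Deviating for the 4 undetected periods gains 26−11 = 15 per period over cooperation, then loses 11−5 = 6 per period forever once punishment starts.
Gain: 15(1 + δ + … + δ^3); loss: 6·δ^4/(1−δ).
No profitable deviation ⇔ 15(1−δ^4) ≤ 6·δ^4, i.e. δ^4 ≥ 15/(15+6) = 5/7.
Hence δ ≥ (5/7)^(1/4) ≈ 0.919.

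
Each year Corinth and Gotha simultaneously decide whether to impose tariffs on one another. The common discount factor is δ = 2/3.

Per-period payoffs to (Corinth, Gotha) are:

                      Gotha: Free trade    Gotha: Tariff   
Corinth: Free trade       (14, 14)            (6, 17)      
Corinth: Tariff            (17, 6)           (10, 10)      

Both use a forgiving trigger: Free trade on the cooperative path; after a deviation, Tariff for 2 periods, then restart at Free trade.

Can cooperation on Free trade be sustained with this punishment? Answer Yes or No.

Yes

A one-shot deviation gives 17 now, then 10 for 2 periods, then back to 14.
Gain from deviating: (17−14) today; loss: (14−10) in each of the next 2 periods.
No-deviation condition: (14−10)(δ+…+δ^2) ≥ 17−14, i.e. δ+…+δ^2 ≥ 3/4.
At δ = 2/3: δ+…+δ^2 = 1.1111 ≥ 0.7500.
So cooperation is sustainable.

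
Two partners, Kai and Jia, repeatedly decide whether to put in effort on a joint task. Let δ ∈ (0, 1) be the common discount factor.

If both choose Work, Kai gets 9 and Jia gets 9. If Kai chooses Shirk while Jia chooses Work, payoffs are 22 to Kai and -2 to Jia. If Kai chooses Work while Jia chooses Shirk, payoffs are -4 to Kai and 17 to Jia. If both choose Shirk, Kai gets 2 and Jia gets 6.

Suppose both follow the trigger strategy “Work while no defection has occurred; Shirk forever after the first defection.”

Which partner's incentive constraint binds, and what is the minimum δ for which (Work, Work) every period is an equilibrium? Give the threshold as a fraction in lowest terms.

Jia; δ ≥ 8/11

Kai's threshold: (22−9)/(22−2) = 13/20.
Jia's threshold: (17−9)/(17−6) = 8/11.
13/20 < 8/11, so Jia binds and δ* = 8/11.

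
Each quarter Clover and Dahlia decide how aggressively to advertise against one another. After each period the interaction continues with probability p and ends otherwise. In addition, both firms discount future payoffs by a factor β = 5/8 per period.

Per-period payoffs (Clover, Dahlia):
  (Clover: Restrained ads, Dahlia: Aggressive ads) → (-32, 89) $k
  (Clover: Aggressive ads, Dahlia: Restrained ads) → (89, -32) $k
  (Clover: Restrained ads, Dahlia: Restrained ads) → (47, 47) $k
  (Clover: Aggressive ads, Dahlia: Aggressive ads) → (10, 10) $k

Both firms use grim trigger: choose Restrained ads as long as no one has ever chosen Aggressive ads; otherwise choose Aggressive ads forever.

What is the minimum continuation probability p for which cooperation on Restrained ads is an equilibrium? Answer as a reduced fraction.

336/395

Expected continuation weight on next period's payoff is β·p = 5/8·p, which plays the role of the discount factor.
Cooperation requires 5/8·p ≥ (89−47)/(89−10) = 42/79, hence p ≥ 336/395.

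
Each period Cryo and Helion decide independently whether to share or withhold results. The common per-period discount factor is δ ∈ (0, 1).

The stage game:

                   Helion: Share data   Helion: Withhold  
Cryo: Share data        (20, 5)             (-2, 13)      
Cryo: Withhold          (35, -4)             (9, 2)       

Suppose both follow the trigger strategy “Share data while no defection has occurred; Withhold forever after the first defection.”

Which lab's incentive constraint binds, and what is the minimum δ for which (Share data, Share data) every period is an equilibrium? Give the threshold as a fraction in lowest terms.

For Cryo: deviation gain 35−20 = 15, per-period punishment loss 20−9 = 11. IC gives δ ≥ 15/26.
For Helion: gain 8, loss 3 per period, so δ ≥ 8/11.
The tighter constraint is Helion's, so cooperation needs δ ≥ 8/11.

Helion; δ ≥ 8/11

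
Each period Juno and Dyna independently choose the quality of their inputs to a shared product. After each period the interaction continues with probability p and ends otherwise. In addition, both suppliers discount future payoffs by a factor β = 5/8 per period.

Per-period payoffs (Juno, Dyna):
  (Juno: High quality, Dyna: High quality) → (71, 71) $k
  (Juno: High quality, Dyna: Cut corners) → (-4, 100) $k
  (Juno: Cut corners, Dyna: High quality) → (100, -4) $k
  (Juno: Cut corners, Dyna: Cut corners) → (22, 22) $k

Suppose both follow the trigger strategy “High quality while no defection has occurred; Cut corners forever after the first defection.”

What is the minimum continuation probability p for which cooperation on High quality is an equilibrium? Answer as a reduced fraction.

With continuation probability p and discount β, the effective per-period discount factor is βp.
Grim-trigger IC: βp ≥ (100−71)/(100−22) = 29/78.
So p ≥ (29/78)/(5/8) = 116/195.

116/195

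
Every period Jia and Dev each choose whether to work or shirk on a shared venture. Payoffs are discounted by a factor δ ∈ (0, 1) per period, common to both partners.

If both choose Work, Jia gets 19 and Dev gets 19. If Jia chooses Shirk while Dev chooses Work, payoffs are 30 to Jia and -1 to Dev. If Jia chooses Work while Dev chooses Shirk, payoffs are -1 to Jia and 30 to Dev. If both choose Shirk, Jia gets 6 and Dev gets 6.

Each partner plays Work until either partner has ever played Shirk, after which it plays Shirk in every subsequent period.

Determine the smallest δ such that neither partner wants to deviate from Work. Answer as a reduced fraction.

One-period gain from deviating is 30 − 19 = 11. The loss is 19 − 6 = 13 in every subsequent period, with present value 13·δ/(1−δ).
Deviation is unprofitable when 13·δ/(1−δ) ≥ 11, i.e. δ/(1−δ) ≥ 11/13.
Equivalently δ ≥ 11/(11+13) = 11/24.

11/24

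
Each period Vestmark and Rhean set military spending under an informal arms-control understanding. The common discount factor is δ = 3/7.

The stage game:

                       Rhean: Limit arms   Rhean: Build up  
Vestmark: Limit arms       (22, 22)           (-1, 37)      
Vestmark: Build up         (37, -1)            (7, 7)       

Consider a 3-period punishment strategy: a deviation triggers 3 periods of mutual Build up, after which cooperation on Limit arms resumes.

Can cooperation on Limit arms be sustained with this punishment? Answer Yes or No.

Comparing payoff streams over the 4 periods until play realigns: cooperate → 22(1+δ+…+δ^3); deviate → 37 + 7(δ+…+δ^3).
Cooperation is sustained iff (22−7)(δ+…+δ^3) ≥ 37−22.
δ+…+δ^3 = 3/7·(1−(3/7)^3)/(1−3/7) = 0.6910, and (37−22)/(22−7) = 1.0000.
0.6910 < 1.0000, so cooperation is not sustainable.

No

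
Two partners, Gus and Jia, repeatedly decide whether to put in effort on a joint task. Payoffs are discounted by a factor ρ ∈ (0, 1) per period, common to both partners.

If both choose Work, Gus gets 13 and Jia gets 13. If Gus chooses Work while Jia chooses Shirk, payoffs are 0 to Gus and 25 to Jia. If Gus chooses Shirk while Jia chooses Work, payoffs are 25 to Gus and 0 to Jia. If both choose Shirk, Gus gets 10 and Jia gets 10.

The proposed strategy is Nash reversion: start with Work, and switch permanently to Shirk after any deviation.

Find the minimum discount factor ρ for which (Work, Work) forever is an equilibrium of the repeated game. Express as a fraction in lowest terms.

4/5

Cooperation forever yields 13 each period: 13/(1−ρ).
Deviating yields 25 once, then 10 forever: 25 + 10ρ/(1−ρ).
No profitable deviation requires 13/(1−ρ) ≥ 25 + 10ρ/(1−ρ).
Multiplying by (1−ρ): 13 ≥ 25(1−ρ) + 10ρ = 25 − 15ρ.
So 15ρ ≥ 12, i.e. ρ ≥ 12/15 = 4/5.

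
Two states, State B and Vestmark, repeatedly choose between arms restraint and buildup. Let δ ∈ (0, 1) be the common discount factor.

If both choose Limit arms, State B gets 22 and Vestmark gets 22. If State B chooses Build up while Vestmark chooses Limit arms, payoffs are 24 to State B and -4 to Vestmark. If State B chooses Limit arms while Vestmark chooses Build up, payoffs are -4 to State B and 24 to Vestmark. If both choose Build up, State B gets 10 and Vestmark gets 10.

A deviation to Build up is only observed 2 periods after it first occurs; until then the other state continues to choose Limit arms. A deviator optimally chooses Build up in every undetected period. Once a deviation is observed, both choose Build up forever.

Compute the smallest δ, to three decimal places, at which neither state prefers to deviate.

0.378

The best deviation is to choose Build up for all 2 undetected periods, earning 24 each, then 10 forever once detected.
Deviation value: 24(1−δ^2)/(1−δ) + 10δ^2/(1−δ); cooperation value: 22/(1−δ).
IC: 22 ≥ 24(1−δ^2) + 10δ^2 = 24 − 14δ^2.
So δ^2 ≥ 2/14 = 1/7, giving δ ≥ (1/7)^(1/2) ≈ 0.378.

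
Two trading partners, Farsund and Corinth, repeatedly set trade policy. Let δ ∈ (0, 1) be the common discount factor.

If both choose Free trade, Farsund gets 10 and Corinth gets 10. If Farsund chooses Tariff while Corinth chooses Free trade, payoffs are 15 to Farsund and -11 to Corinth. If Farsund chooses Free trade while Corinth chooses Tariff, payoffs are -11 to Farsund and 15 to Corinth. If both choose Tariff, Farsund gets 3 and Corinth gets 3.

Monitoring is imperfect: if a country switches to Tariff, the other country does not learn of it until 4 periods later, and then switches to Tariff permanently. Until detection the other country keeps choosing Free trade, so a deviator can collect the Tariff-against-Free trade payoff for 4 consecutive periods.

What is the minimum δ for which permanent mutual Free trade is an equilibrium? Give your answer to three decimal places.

A deviator earns 15 for 4 periods, then 3 forever; cooperating earns 10 forever. Multiplying the IC by (1−δ):
10 ≥ 15(1−δ^4) + 3δ^4, so 12·δ^4 ≥ 5 and δ^4 ≥ 5/12.
δ ≥ (5/12)^(1/4) ≈ 0.803.

0.803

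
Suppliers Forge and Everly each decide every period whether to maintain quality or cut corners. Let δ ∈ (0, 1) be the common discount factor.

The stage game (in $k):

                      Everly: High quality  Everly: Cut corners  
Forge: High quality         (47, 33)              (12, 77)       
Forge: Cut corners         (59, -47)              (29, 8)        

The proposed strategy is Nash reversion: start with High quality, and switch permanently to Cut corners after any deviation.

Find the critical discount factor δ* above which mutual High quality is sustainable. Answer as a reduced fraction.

44/69

Forge: cooperation gives 47 each period; deviation gives 59 once then 29 forever.
  47/(1−δ) ≥ 59 + 29δ/(1−δ) ⇒ δ ≥ 12/30 = 2/5.
Everly: cooperation gives 33 each period; deviation gives 77 once then 8 forever.
  δ ≥ 44/69.
Both must hold, so the binding constraint is Everly's: δ ≥ 44/69.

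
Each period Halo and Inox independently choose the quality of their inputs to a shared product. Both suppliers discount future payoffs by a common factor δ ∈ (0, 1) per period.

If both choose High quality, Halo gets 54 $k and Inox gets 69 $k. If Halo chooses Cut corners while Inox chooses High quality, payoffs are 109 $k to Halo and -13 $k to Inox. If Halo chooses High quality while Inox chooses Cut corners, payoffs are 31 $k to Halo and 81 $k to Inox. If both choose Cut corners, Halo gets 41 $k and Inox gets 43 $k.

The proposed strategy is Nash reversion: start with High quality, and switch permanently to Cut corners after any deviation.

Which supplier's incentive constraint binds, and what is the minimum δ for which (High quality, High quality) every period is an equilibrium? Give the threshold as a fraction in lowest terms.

Halo; δ ≥ 55/68

Halo: cooperation gives 54 each period; deviation gives 109 once then 41 forever.
  54/(1−δ) ≥ 109 + 41δ/(1−δ) ⇒ δ ≥ 55/68.
Inox: cooperation gives 69 each period; deviation gives 81 once then 43 forever.
  δ ≥ 12/38 = 6/19.
Both must hold, so the binding constraint is Halo's: δ ≥ 55/68.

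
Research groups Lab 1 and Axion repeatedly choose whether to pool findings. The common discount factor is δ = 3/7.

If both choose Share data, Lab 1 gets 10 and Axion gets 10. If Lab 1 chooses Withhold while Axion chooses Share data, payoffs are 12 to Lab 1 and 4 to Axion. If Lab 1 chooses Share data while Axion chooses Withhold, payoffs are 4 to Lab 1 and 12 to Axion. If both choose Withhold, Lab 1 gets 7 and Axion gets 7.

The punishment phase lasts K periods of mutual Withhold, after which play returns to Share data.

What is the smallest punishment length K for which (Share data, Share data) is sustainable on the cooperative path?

3

Need Σ_{k=1}^{K} δ^k ≥ (12−10)/(10−7) = 0.6667 at δ = 3/7.
At K = 2 the sum is 0.6122 < 0.6667; at K = 3 it is 0.6910 ≥ 0.6667.
So the minimum punishment length is K = 3.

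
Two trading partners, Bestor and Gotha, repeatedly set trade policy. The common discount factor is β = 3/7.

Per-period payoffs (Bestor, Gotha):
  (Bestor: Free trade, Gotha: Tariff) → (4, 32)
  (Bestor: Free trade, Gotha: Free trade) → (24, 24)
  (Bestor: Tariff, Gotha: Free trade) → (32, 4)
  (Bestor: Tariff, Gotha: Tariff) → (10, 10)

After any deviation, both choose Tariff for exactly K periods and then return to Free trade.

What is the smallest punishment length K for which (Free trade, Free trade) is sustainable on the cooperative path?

No profitable deviation requires (24−10)(β+…+β^K) ≥ 32−24, i.e. β+…+β^K ≥ 4/7 ≈ 0.5714.
With β = 3/7, the partial sums are K=1: 0.4286, K=2: 0.6122.
K = 2 is the first length at which the sum reaches 0.5714.

2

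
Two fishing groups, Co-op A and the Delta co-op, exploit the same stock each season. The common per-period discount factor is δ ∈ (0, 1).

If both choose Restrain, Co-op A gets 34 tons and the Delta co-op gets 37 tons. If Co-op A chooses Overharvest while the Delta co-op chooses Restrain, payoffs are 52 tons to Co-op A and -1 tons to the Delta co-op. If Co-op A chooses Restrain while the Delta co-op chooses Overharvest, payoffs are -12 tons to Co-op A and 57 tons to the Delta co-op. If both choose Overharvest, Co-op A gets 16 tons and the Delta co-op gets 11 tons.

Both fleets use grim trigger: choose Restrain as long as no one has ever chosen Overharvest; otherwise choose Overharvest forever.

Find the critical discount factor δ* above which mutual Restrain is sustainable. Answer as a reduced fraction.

Co-op A: cooperation gives 34 each period; deviation gives 52 once then 16 forever.
  34/(1−δ) ≥ 52 + 16δ/(1−δ) ⇒ δ ≥ 18/36 = 1/2.
the Delta co-op: cooperation gives 37 each period; deviation gives 57 once then 11 forever.
  δ ≥ 20/46 = 10/23.
Both must hold, so the binding constraint is Co-op A's: δ ≥ 1/2.

1/2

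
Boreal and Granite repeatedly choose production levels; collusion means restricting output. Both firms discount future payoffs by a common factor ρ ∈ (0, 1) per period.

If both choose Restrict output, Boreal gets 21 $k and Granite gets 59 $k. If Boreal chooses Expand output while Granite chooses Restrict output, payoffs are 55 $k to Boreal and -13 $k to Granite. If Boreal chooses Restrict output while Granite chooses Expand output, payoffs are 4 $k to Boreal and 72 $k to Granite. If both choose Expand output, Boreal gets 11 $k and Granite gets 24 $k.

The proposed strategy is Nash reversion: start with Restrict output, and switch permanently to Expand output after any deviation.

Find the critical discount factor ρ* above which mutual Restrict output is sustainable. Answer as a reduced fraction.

For Boreal: deviation gain 55−21 = 34, per-period punishment loss 21−11 = 10. IC gives ρ ≥ 34/44 = 17/22.
For Granite: gain 13, loss 35 per period, so ρ ≥ 13/48.
The tighter constraint is Boreal's, so cooperation needs ρ ≥ 17/22.

17/22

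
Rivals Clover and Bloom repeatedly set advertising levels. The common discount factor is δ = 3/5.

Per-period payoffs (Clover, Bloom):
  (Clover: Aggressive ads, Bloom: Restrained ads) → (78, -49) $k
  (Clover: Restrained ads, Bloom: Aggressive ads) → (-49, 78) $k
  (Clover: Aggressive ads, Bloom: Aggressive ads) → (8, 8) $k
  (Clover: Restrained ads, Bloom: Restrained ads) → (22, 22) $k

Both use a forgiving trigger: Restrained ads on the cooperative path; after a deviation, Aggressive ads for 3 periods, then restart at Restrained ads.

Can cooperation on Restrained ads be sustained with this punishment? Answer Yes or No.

No

IC: δ+…+δ^3 ≥ (78−22)/(22−8) = 4.
At δ = 3/5: partial sum = 1.1760 < 4.0000. Cooperation not sustainable.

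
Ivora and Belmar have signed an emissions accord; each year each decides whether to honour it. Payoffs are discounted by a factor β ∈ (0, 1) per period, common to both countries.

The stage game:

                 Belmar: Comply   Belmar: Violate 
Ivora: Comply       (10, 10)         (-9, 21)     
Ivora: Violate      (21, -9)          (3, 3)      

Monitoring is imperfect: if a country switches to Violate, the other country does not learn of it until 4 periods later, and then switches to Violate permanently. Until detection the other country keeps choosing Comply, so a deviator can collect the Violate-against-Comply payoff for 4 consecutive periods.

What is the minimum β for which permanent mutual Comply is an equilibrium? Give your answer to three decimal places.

0.884

A deviator earns 21 for 4 periods, then 3 forever; cooperating earns 10 forever. Multiplying the IC by (1−β):
10 ≥ 21(1−β^4) + 3β^4, so 18·β^4 ≥ 11 and β^4 ≥ 11/18.
β ≥ (11/18)^(1/4) ≈ 0.884.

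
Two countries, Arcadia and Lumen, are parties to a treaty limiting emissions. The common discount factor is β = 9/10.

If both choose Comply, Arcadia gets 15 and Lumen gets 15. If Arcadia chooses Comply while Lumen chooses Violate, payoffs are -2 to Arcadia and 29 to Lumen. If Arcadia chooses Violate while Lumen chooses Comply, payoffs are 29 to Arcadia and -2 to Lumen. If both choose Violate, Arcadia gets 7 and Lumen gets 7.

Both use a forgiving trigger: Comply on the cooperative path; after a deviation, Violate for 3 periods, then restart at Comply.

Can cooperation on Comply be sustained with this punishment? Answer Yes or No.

IC: β+…+β^3 ≥ (29−15)/(15−7) = 7/4.
At β = 9/10: partial sum = 2.4390 ≥ 1.7500. Cooperation sustainable.

Yes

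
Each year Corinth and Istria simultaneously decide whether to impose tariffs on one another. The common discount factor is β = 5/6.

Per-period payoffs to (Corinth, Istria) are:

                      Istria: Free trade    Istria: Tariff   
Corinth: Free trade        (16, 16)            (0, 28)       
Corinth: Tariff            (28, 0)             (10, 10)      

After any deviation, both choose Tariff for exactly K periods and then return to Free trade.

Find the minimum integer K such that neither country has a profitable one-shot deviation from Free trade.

IC: β(1−β^K)/(1−β) ≥ (28−16)/(16−10) = 2.
With β = 5/6: need 1 − β^K ≥ 2·(1−5/6)/(5/6), i.e. β^K ≤ 0.6000.
Since (5/6)^2 = 0.6944 and (5/6)^3 = 0.5787, the smallest such K is 3.

3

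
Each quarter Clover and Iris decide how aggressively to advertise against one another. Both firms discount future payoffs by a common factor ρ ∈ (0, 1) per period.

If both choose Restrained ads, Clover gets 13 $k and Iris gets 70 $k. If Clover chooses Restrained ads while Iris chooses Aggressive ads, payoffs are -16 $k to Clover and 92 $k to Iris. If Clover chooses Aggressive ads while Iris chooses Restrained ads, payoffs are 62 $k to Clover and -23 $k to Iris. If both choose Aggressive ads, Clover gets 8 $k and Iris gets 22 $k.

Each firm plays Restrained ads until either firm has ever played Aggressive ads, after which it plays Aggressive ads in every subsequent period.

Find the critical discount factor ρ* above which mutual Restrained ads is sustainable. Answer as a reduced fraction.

For Clover: deviation gain 62−13 = 49, per-period punishment loss 13−8 = 5. IC gives ρ ≥ 49/54.
For Iris: gain 22, loss 48 per period, so ρ ≥ 22/70 = 11/35.
The tighter constraint is Clover's, so cooperation needs ρ ≥ 49/54.

49/54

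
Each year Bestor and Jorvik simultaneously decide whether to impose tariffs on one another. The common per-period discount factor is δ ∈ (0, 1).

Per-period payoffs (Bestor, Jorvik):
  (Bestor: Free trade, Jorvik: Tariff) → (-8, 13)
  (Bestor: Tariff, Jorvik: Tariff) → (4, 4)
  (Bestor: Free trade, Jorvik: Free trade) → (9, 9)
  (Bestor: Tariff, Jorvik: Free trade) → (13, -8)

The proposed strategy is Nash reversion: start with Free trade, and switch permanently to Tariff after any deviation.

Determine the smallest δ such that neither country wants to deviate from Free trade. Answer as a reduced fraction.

4/9

Cooperation forever yields 9 each period: 9/(1−δ).
Deviating yields 13 once, then 4 forever: 13 + 4δ/(1−δ).
No profitable deviation requires 9/(1−δ) ≥ 13 + 4δ/(1−δ).
Multiplying by (1−δ): 9 ≥ 13(1−δ) + 4δ = 13 − 9δ.
So 9δ ≥ 4, i.e. δ ≥ 4/9.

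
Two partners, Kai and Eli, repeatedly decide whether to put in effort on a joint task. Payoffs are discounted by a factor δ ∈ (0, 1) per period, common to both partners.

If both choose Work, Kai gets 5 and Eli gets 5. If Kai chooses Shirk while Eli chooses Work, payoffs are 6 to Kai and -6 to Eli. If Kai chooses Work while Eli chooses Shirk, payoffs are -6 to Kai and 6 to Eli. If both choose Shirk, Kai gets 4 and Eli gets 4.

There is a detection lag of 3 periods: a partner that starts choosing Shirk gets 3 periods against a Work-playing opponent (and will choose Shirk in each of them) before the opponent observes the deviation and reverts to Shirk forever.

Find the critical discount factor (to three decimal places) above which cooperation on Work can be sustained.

0.794

A deviator earns 6 for 3 periods, then 4 forever; cooperating earns 5 forever. Multiplying the IC by (1−δ):
5 ≥ 6(1−δ^3) + 4δ^3, so 2·δ^3 ≥ 1 and δ^3 ≥ 1/2.
δ ≥ (1/2)^(1/3) ≈ 0.794.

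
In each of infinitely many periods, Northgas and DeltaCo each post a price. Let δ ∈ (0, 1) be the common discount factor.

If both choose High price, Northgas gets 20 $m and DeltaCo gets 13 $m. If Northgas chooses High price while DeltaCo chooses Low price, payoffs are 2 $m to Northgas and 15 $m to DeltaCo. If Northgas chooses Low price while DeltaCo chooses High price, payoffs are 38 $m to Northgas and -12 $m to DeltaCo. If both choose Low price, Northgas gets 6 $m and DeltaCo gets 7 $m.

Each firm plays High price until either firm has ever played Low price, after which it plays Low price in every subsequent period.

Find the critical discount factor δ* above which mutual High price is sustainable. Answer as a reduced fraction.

For Northgas: deviation gain 38−20 = 18, per-period punishment loss 20−6 = 14. IC gives δ ≥ 18/32 = 9/16.
For DeltaCo: gain 2, loss 6 per period, so δ ≥ 2/8 = 1/4.
The tighter constraint is Northgas's, so cooperation needs δ ≥ 9/16.

9/16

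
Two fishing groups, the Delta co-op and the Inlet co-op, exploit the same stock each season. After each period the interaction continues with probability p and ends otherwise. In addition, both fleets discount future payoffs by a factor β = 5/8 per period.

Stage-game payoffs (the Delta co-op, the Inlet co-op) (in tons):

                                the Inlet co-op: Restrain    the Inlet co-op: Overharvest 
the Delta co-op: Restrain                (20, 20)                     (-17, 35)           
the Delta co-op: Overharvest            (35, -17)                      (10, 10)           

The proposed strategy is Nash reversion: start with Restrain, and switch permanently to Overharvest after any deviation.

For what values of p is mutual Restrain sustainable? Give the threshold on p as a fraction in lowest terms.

24/25

Expected continuation weight on next period's payoff is β·p = 5/8·p, which plays the role of the discount factor.
Cooperation requires 5/8·p ≥ (35−20)/(35−10) = 3/5, hence p ≥ 24/25.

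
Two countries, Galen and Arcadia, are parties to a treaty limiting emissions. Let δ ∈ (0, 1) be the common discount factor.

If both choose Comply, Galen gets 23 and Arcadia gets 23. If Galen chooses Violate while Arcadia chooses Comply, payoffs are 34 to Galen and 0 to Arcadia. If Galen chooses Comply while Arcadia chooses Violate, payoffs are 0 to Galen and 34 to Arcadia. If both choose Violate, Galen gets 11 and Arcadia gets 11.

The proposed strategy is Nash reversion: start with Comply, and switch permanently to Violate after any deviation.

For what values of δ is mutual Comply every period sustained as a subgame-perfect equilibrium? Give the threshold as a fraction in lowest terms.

11/23

One-period gain from deviating is 34 − 23 = 11. The loss is 23 − 11 = 12 in every subsequent period, with present value 12·δ/(1−δ).
Deviation is unprofitable when 12·δ/(1−δ) ≥ 11, i.e. δ/(1−δ) ≥ 11/12.
Equivalently δ ≥ 11/(11+12) = 11/23.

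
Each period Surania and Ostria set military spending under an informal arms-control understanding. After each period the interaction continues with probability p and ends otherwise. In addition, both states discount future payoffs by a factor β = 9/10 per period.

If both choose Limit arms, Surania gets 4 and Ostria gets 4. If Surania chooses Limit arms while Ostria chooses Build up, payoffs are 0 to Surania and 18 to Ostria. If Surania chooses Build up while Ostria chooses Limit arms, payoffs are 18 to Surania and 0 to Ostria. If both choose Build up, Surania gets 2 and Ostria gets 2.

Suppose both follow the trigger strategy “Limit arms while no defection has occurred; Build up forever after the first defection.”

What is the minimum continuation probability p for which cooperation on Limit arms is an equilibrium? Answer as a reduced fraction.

With continuation probability p and discount β, the effective per-period discount factor is βp.
Grim-trigger IC: βp ≥ (18−4)/(18−2) = 7/8.
So p ≥ (7/8)/(9/10) = 35/36.

35/36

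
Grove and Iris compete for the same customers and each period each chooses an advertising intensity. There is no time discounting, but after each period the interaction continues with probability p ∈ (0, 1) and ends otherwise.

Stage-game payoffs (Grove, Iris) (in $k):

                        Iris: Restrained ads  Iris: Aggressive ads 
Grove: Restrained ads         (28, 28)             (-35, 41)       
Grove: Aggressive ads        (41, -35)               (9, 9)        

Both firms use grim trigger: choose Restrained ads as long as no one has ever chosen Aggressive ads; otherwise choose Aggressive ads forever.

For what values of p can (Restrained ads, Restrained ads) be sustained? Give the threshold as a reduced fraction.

With no time discounting, the continuation probability p plays the role of the discount factor.
Grim-trigger IC: 28/(1−p) ≥ 41 + 9p/(1−p) ⇒ p ≥ (41−28)/(41−9) = 13/32.

13/32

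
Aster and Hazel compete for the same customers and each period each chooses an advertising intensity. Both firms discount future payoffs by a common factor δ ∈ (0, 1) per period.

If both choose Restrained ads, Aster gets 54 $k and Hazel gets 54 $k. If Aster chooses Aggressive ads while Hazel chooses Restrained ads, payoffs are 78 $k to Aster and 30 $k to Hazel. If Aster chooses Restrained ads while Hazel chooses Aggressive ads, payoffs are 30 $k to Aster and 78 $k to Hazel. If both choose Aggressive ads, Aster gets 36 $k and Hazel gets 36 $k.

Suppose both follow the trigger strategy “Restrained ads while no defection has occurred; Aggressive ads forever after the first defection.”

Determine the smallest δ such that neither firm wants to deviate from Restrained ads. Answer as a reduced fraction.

Under grim trigger the critical discount factor is (T−C)/(T−P) with T = 78, C = 54, P = 36.
δ* = (78−54)/(78−36) = 24/42 = 4/7.

4/7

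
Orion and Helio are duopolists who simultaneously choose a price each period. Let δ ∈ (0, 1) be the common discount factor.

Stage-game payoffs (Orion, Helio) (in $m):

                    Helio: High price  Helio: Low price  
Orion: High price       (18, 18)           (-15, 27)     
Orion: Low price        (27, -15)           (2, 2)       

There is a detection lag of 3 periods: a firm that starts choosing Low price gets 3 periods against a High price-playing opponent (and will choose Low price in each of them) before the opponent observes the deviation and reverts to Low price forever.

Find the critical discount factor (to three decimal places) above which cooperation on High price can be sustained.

A deviator earns 27 for 3 periods, then 2 forever; cooperating earns 18 forever. Multiplying the IC by (1−δ):
18 ≥ 27(1−δ^3) + 2δ^3, so 25·δ^3 ≥ 9 and δ^3 ≥ 9/25.
δ ≥ (9/25)^(1/3) ≈ 0.711.

0.711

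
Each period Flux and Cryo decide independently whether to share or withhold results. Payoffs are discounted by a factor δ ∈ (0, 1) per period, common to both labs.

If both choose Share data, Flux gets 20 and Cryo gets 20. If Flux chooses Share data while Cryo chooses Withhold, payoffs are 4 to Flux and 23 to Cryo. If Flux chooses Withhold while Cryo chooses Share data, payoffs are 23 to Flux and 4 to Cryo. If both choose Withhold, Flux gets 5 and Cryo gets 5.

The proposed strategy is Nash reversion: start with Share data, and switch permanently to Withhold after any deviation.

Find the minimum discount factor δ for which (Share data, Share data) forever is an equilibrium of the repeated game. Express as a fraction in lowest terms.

1/6

20/(1−δ) ≥ 23 + 5δ/(1−δ)
20 ≥ 23 − 18δ
δ ≥ 3/18 = 1/6.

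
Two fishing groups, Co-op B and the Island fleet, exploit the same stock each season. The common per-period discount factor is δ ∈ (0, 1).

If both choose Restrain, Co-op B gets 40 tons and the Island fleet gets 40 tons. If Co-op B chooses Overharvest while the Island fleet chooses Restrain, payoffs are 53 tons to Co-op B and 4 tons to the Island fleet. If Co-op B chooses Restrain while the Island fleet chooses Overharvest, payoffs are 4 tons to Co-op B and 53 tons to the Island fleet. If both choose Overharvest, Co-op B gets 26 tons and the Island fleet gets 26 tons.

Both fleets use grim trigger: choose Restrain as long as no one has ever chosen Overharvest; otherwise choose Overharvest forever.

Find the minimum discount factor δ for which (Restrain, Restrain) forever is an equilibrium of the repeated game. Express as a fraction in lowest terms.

13/27

Under grim trigger the critical discount factor is (T−C)/(T−P) with T = 53, C = 40, P = 26.
δ* = (53−40)/(53−26) = 13/27.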